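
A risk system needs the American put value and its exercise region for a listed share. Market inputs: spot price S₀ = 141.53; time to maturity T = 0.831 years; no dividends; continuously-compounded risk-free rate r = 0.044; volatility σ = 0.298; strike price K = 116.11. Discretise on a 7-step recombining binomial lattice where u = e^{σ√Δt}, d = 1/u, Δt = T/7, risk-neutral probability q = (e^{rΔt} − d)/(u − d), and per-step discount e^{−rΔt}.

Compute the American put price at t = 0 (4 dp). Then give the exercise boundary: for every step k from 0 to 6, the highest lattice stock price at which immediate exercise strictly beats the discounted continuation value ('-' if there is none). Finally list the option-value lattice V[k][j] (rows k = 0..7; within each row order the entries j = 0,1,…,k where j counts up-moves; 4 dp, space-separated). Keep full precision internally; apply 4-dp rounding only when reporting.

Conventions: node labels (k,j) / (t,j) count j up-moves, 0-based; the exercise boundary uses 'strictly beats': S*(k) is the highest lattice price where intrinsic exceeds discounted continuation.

price = 4.0138
boundary = - - - - - 84.7015 93.8604
tree:
4.0138
6.4716 1.5962
10.1691 2.8391 0.3691
15.4762 4.9646 0.7417 0.0000
22.6214 8.4879 1.4907 0.0000 0.0000
31.4085 14.0646 2.9959 0.0000 0.0000 0.0000
39.6737 22.2496 6.0209 0.0000 0.0000 0.0000 0.0000
47.1324 31.4085 12.1003 0.0000 0.0000 0.0000 0.0000 0.0000

Δt=0.11871  u=1.10813  d=0.90242  q=0.49981  discount=0.99479
step 7 (expiry): payoffs max(K−S,0) = 47.1324 31.4085 12.1003 0.0000 0.0000 0.0000 0.0000 0.0000
step 6: (k=6,j=0): S=76.4363, K−S=39.6737, hold=39.0688 ⇒ V=39.6737 exercise | (k=6,j=1): S=93.8604, K−S=22.2496, hold=21.6447 ⇒ V=22.2496 exercise | (k=6,j=2): S=115.2565, K−S=0.8535, hold=6.0209 ⇒ V=6.0209 continue | (k=6,j=3): S=141.5300, K−S=0.0000, hold=0.0000 ⇒ V=0.0000 continue | (k=6,j=4): S=173.7927, K−S=0.0000, hold=0.0000 ⇒ V=0.0000 continue | (k=6,j=5): S=213.4099, K−S=0.0000, hold=0.0000 ⇒ V=0.0000 continue | (k=6,j=6): S=262.0580, K−S=0.0000, hold=0.0000 ⇒ V=0.0000 continue  boundary S*=93.8604
step 5: (k=5,j=0): S=84.7015, K−S=31.4085, hold=30.8036 ⇒ V=31.4085 exercise | (k=5,j=1): S=104.0097, K−S=12.1003, hold=14.0646 ⇒ V=14.0646 continue | (k=5,j=2): S=127.7194, K−S=0.0000, hold=2.9959 ⇒ V=2.9959 continue | (k=5,j=3): S=156.8339, K−S=0.0000, hold=0.0000 ⇒ V=0.0000 continue | (k=5,j=4): S=192.5852, K−S=0.0000, hold=0.0000 ⇒ V=0.0000 continue | (k=5,j=5): S=236.4863, K−S=0.0000, hold=0.0000 ⇒ V=0.0000 continue  boundary S*=84.7015
step 4: (k=4,j=0): S=93.8604, K−S=22.2496, hold=22.6214 ⇒ V=22.6214 continue | (k=4,j=1): S=115.2565, K−S=0.8535, hold=8.4879 ⇒ V=8.4879 continue | (k=4,j=2): S=141.5300, K−S=0.0000, hold=1.4907 ⇒ V=1.4907 continue | (k=4,j=3): S=173.7927, K−S=0.0000, hold=0.0000 ⇒ V=0.0000 continue | (k=4,j=4): S=213.4099, K−S=0.0000, hold=0.0000 ⇒ V=0.0000 continue  boundary S*=-
step 3: (k=3,j=0): S=104.0097, K−S=12.1003, hold=15.4762 ⇒ V=15.4762 continue | (k=3,j=1): S=127.7194, K−S=0.0000, hold=4.9646 ⇒ V=4.9646 continue | (k=3,j=2): S=156.8339, K−S=0.0000, hold=0.7417 ⇒ V=0.7417 continue | (k=3,j=3): S=192.5852, K−S=0.0000, hold=0.0000 ⇒ V=0.0000 continue  boundary S*=-
step 2: (k=2,j=0): S=115.2565, K−S=0.8535, hold=10.1691 ⇒ V=10.1691 continue | (k=2,j=1): S=141.5300, K−S=0.0000, hold=2.8391 ⇒ V=2.8391 continue | (k=2,j=2): S=173.7927, K−S=0.0000, hold=0.3691 ⇒ V=0.3691 continue  boundary S*=-
step 1: (k=1,j=0): S=127.7194, K−S=0.0000, hold=6.4716 ⇒ V=6.4716 continue | (k=1,j=1): S=156.8339, K−S=0.0000, hold=1.5962 ⇒ V=1.5962 continue  boundary S*=-
step 0: (k=0,j=0): S=141.5300, K−S=0.0000, hold=4.0138 ⇒ V=4.0138 continue  boundary S*=-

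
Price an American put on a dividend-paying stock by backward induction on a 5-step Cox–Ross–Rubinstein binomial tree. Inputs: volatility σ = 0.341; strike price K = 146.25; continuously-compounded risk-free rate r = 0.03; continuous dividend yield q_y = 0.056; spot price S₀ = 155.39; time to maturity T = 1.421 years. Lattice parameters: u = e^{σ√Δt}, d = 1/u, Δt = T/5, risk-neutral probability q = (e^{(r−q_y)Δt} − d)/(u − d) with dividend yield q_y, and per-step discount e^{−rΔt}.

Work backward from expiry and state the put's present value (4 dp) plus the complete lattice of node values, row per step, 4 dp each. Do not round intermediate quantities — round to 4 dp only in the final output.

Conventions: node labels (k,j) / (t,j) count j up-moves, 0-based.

params: Δt=0.28420 u=1.19936 d=0.83378 q=0.43454 e^(-rΔt)=0.99151
t_5 payoffs: 83.6356 56.1813 16.6893 0.0000 0.0000 0.0000
k=4: node(4,0) S=75.0973 payoff=71.1527 vs cont=71.0968 → 71.1527 [stop]  node(4,1) S=108.0248 payoff=38.2252 vs cont=38.6892 → 38.6892 [wait]  node(4,2) S=155.3900 payoff=0.0000 vs cont=9.3570 → 9.3570 [wait]  node(4,3) S=223.5232 payoff=0.0000 vs cont=0.0000 → 0.0000 [wait]  node(4,4) S=321.5304 payoff=0.0000 vs cont=0.0000 → 0.0000 [wait]
k=3: node(3,0) S=90.0687 payoff=56.1813 vs cont=56.5617 → 56.5617 [wait]  node(3,1) S=129.5607 payoff=16.6893 vs cont=25.7229 → 25.7229 [wait]  node(3,2) S=186.3686 payoff=0.0000 vs cont=5.2461 → 5.2461 [wait]  node(3,3) S=268.0849 payoff=0.0000 vs cont=0.0000 → 0.0000 [wait]
k=2: node(2,0) S=108.0248 payoff=38.2252 vs cont=42.7946 → 42.7946 [wait]  node(2,1) S=155.3900 payoff=0.0000 vs cont=16.6821 → 16.6821 [wait]  node(2,2) S=223.5232 payoff=0.0000 vs cont=2.9413 → 2.9413 [wait]
k=1: node(1,0) S=129.5607 payoff=16.6893 vs cont=31.1807 → 31.1807 [wait]  node(1,1) S=186.3686 payoff=0.0000 vs cont=10.6202 → 10.6202 [wait]
k=0: node(0,0) S=155.3900 payoff=0.0000 vs cont=22.0575 → 22.0575 [wait]

price = 22.0575
tree:
22.0575
31.1807 10.6202
42.7946 16.6821 2.9413
56.5617 25.7229 5.2461 0.0000
71.1527 38.6892 9.3570 0.0000 0.0000
83.6356 56.1813 16.6893 0.0000 0.0000 0.0000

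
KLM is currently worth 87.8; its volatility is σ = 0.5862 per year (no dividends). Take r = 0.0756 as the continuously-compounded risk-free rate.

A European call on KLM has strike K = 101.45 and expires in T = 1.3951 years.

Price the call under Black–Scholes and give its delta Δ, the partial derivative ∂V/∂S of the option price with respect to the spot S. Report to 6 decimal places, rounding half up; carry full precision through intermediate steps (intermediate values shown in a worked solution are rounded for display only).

price = 22.539173
Δ = 0.614021

σ√T = 0.5862·√1.3951 = 0.692386
d₁ = (ln(S/K) + (r+σ²/2)T) / (σ√T) = (ln(87.8/101.45) + (0.0756+0.5862²/2)·1.3951) / 0.692386 = (-0.144505 + 0.345169) / 0.692386 = 0.289816
d₂ = d₁ − σ√T = 0.289816 − 0.692386 = -0.402571
e^{−rT} = 0.899902
N(d₁) = 0.614021,  N(d₂) = 0.343632
Call price V = S·N(d₁) − K·e^{−rT}·N(d₂) = 53.911076 − 31.371903 = 22.539173
Δ = N(d₁) = 0.614021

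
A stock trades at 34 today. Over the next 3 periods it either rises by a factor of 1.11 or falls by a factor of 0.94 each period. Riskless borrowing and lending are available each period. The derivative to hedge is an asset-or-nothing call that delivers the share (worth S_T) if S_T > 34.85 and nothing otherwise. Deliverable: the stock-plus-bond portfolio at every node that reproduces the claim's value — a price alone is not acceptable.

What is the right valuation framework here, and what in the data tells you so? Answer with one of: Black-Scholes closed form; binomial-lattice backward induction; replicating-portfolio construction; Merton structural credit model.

Key observation: the mandate to exhibit the hedge at every date and state singles out the replicating-portfolio construction on the 3-period tree with factors 1.11 and 0.94 from 34.

framework: replicating-portfolio construction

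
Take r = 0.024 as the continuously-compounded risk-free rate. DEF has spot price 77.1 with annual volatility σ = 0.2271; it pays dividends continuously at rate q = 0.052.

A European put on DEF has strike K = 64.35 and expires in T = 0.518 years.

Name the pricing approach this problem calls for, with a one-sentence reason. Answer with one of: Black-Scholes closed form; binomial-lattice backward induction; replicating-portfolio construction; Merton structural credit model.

Key observation: a European claim on DEF (strike 64.35) — a lognormal (GBM) underlying with constant rate and volatility — has an exact closed-form value; no lattice or capital structure is involved.

framework: Black-Scholes closed form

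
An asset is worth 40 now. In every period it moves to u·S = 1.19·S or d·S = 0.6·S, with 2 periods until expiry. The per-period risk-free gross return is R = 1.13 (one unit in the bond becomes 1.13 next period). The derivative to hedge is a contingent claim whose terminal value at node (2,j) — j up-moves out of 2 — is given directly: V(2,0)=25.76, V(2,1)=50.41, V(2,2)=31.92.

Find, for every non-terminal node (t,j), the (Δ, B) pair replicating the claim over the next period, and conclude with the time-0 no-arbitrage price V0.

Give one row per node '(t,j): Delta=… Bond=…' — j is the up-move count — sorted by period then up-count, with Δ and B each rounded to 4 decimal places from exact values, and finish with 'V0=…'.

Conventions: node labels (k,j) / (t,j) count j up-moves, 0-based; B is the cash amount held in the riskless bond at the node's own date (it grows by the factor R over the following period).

(0,0): Delta=-0.5288 Bond=48.7471
(1,0): Delta=1.7408 Bond=0.6126
(1,1): Delta=-0.6584 Bond=61.2508
V0=27.5938

The replicating-portfolio and risk-neutral prices coincide; use p* = (1.13−0.6)/(1.19−0.6) = 0.8983 for the latter.
Terminal payoffs: V(2,0)=25.7600, V(2,1)=50.4100, V(2,2)=31.9200
  t=1,j=0: stock 24.0000 → up 28.5600 (V=50.4100), down 14.4000 (V=25.7600). Price 42.3922; hedge Δ=1.7408, bond B=0.6126.
  t=1,j=1: stock 47.6000 → up 56.6440 (V=31.9200), down 28.5600 (V=50.4100). Price 29.9118; hedge Δ=-0.6584, bond B=61.2508.
  t=0,j=0: stock 40.0000 → up 47.6000 (V=29.9118), down 24.0000 (V=42.3922). Price 27.5938; hedge Δ=-0.5288, bond B=48.7471.
Verification: the root portfolio costs Δ(0,0)·S0 + B(0,0) = 27.5938, matching V0.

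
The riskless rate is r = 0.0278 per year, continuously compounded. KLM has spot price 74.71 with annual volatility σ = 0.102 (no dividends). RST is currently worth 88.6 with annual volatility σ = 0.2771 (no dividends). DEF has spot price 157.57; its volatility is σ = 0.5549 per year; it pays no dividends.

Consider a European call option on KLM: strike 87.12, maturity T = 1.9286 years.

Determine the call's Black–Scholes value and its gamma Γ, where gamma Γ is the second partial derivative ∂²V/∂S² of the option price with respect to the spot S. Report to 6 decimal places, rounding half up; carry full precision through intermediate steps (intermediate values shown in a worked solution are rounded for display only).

σ√T = 0.102·√1.9286 = 0.141652
d₁ = (ln(S/K) + (r+σ²/2)T) / (σ√T) = (ln(74.71/87.12) + (0.0278+0.102²/2)·1.9286) / 0.141652 = (-0.153673 + 0.063648) / 0.141652 = -0.635538
d₂ = d₁ − σ√T = -0.635538 − 0.141652 = -0.777189
e^{−rT} = 0.947797
N(d₁) = 0.262539,  N(d₂) = 0.218524
Call price V = S·N(d₁) − K·e^{−rT}·N(d₂) = 19.614283 − 18.043944 = 1.570339
φ(d₁) = (1/√(2π))·e^{−d₁²/2} = 0.325989
Γ = φ(d₁) / (S·σ·√T) = 0.030804

price = 1.570339
Γ = 0.030804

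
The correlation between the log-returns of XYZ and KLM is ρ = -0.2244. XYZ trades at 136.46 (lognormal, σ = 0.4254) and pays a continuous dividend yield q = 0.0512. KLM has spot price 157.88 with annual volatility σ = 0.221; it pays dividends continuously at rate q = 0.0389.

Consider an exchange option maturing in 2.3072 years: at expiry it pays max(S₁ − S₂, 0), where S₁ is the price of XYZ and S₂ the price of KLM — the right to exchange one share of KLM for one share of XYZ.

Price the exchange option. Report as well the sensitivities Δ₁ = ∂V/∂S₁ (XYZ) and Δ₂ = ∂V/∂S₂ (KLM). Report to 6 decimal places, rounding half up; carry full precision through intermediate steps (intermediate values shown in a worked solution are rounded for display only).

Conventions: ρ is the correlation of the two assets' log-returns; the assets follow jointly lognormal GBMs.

σ_eff = √(σ₁² + σ₂² − 2ρσ₁σ₂) = √(0.4254² + 0.221² − 2·-0.2244·0.4254·0.221) = 0.521536
d₁ = (ln(S₁/S₂) + (q₂ − q₁ + σ_eff²/2)T) / (σ_eff√T) = (ln(136.46/157.88) + (0.0389 − 0.0512 + 0.136000)·2.3072) / 0.792185 = 0.176217
d₂ = d₁ − σ_eff√T = 0.176217 − 0.792185 = -0.615968
N(d₁) = 0.569938,  N(d₂) = 0.268958
V = S₁·e^{−q₁T}·N(d₁) − S₂·e^{−q₂T}·N(d₂) = 69.108342 − 38.818004 = 30.290338
Key observation: no risk-free rate is needed — with the second asset as numeraire the exchange option is a call on the ratio S₁/S₂, and r cancels out of the value.
Δ₁ = e^{−q₁T}·N(d₁) = 0.506437;  Δ₂ = −e^{−q₂T}·N(d₂) = -0.245870

exchange price = 30.290338
Δ1 = 0.506437
Δ2 = -0.245870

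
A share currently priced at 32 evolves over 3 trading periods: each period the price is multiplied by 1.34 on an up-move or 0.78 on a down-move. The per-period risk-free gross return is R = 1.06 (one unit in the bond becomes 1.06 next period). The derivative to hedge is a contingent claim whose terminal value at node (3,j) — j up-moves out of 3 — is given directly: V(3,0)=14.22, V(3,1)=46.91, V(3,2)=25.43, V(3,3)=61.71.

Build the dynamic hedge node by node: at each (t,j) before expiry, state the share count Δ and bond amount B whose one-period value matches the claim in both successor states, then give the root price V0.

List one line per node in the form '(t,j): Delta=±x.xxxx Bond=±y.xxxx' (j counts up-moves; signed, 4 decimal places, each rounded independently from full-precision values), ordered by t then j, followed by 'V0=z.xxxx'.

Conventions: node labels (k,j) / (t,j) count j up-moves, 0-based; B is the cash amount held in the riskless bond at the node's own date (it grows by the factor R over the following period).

Risk-neutral probability p* = (R−d)/(u−d) = (1.06−0.78)/(1.34−0.78) = 0.5000.
At maturity the claim pays: V(3,0)=14.2200, V(3,1)=46.9100, V(3,2)=25.4300, V(3,3)=61.7100
  t=2,j=0: stock 19.4688 → up 26.0882 (V=46.9100), down 15.1857 (V=14.2200). Price 28.8349; hedge Δ=2.9984, bond B=-29.5401.
  t=2,j=1: stock 33.4464 → up 44.8182 (V=25.4300), down 26.0882 (V=46.9100). Price 34.1226; hedge Δ=-1.1468, bond B=72.4798.
  t=2,j=2: stock 57.4592 → up 76.9953 (V=61.7100), down 44.8182 (V=25.4300). Price 41.1038; hedge Δ=1.1275, bond B=-23.6819.
  t=1,j=0: stock 24.9600 → up 33.4464 (V=34.1226), down 19.4688 (V=28.8349). Price 29.6970; hedge Δ=0.3783, bond B=20.2546.
  t=1,j=1: stock 42.8800 → up 57.4592 (V=41.1038), down 33.4464 (V=34.1226). Price 35.4842; hedge Δ=0.2907, bond B=23.0179.
  t=0,j=0: stock 32.0000 → up 42.8800 (V=35.4842), down 24.9600 (V=29.6970). Price 30.7458; hedge Δ=0.3229, bond B=20.4115.
Sanity check at the root: Δ(0,0)·S0 + B(0,0) reproduces V0 = 30.7458.

(0,0): Delta=0.3229 Bond=20.4115
(1,0): Delta=0.3783 Bond=20.2546
(1,1): Delta=0.2907 Bond=23.0179
(2,0): Delta=2.9984 Bond=-29.5401
(2,1): Delta=-1.1468 Bond=72.4798
(2,2): Delta=1.1275 Bond=-23.6819
V0=30.7458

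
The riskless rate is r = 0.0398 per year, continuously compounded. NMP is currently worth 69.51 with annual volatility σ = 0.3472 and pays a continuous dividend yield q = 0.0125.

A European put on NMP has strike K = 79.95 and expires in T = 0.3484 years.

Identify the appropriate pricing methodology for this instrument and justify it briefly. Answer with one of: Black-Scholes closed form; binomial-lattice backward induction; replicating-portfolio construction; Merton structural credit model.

framework: Black-Scholes closed form

Key observation: the instrument is a plain European put (strike 79.95) on a lognormal asset; the exact continuous-time formula applies directly.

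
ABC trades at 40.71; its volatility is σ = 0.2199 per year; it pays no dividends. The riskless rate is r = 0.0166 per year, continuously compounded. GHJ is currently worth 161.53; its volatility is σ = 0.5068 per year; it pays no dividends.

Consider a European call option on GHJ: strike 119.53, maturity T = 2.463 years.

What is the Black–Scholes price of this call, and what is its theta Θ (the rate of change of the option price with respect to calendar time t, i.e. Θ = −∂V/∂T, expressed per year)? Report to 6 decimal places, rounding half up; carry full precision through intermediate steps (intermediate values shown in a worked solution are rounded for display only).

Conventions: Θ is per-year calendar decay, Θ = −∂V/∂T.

σ√T = 0.5068·√2.463 = 0.795369
d₁ = (ln(S/K) + (r+σ²/2)T) / (σ√T) = (ln(161.53/119.53) + (0.0166+0.5068²/2)·2.463) / 0.795369 = (0.301123 + 0.357192) / 0.795369 = 0.827685
d₂ = d₁ − σ√T = 0.827685 − 0.795369 = 0.032316
e^{−rT} = 0.959939
N(d₁) = 0.796076,  N(d₂) = 0.512890
Call price V = S·N(d₁) − K·e^{−rT}·N(d₂) = 128.590095 − 58.849754 = 69.740341
φ(d₁) = (1/√(2π))·e^{−d₁²/2} = 0.283237
Θ = −S·φ(d₁)·σ/(2√T) − r·K·e^{−rT}·N(d₂) = −7.387171 − 0.976906 = -8.364077

price = 69.740341
Θ = -8.364077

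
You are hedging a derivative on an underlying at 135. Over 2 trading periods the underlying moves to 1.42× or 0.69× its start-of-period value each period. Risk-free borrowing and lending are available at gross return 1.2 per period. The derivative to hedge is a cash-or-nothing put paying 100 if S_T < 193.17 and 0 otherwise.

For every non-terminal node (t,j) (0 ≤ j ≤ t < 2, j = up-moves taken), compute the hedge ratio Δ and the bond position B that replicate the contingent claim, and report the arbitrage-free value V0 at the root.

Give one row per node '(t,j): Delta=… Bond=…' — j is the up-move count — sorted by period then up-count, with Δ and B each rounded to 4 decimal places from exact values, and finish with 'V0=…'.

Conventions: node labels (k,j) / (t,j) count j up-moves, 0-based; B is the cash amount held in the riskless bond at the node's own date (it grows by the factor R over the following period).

(0,0): Delta=-0.5908 Bond=115.3020
(1,0): Delta=0.0000 Bond=83.3333
(1,1): Delta=-0.7146 Bond=162.1005
V0=35.5497

Risk-neutral probability p* = (R−d)/(u−d) = (1.2−0.69)/(1.42−0.69) = 0.6986.
Terminal payoffs: V(2,0)=100.0000, V(2,1)=100.0000, V(2,2)=0.0000
  t=1,j=0: stock 93.1500 → up 132.2730 (V=100.0000), down 64.2735 (V=100.0000). Price 83.3333; hedge Δ=0.0000, bond B=83.3333.
  t=1,j=1: stock 191.7000 → up 272.2140 (V=0.0000), down 132.2730 (V=100.0000). Price 25.1142; hedge Δ=-0.7146, bond B=162.1005.
  t=0,j=0: stock 135.0000 → up 191.7000 (V=25.1142), down 93.1500 (V=83.3333). Price 35.5497; hedge Δ=-0.5908, bond B=115.3020.
Sanity check at the root: Δ(0,0)·S0 + B(0,0) reproduces V0 = 35.5497.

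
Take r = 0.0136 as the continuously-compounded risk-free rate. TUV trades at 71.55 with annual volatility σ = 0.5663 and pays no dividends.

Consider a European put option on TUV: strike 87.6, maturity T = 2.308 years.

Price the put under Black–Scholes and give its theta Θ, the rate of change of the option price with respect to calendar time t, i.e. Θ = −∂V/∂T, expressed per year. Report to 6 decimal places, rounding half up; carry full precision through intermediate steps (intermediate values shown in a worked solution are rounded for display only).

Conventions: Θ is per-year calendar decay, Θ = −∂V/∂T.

σ√T = 0.5663·√2.308 = 0.860329
d₁ = (ln(S/K) + (r+σ²/2)T) / (σ√T) = (ln(71.55/87.6) + (0.0136+0.5663²/2)·2.308) / 0.860329 = (-0.202384 + 0.401472) / 0.860329 = 0.231408
d₂ = d₁ − σ√T = 0.231408 − 0.860329 = -0.628921
e^{−rT} = 0.969099
N(−d₁) = 0.408499,  N(−d₂) = 0.735299
Put price V = K·e^{−rT}·N(−d₂) − S·N(−d₁) = 62.421814 − 29.228093 = 33.193721
φ(d₁) = (1/√(2π))·e^{−d₁²/2} = 0.388402
Θ = −S·φ(d₁)·σ/(2√T) + r·K·e^{−rT}·N(−d₂) = −5.179528 + 0.848937 = -4.330591

price = 33.193721
Θ = -4.330591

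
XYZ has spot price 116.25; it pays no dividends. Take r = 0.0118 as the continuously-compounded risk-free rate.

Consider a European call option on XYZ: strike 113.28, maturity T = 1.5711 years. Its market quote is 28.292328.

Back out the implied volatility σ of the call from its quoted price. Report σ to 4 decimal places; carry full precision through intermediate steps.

sigma = 0.4580

At σ = 0.4580 the Black–Scholes value reproduces the quote:
σ√T = 0.458·√1.5711 = 0.574073
d₁ = (ln(S/K) + (r+σ²/2)T) / (σ√T) = (ln(116.25/113.28) + (0.0118+0.458²/2)·1.5711) / 0.574073 = (0.025880 + 0.183319) / 0.574073 = 0.364412
d₂ = d₁ − σ√T = 0.364412 − 0.574073 = -0.209661
e^{−rT} = 0.981632
N(d₁) = 0.642225,  N(d₂) = 0.416966
V = S·N(d₁) − K·e^{−rT}·N(d₂) = 74.658656 − 46.366328 = 28.292328 (equal to the quote); since ∂V/∂σ > 0 for all σ, the implied volatility is unique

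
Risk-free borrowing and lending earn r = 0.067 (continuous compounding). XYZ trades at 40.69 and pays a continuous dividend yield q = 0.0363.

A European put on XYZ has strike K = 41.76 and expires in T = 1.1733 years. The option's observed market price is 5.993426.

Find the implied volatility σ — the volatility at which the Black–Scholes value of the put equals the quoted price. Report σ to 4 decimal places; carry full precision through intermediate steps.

At σ = 0.3715 the Black–Scholes value reproduces the quote:
σ√T = 0.3715·√1.1733 = 0.402405
d₁ = (ln(S/K) + (r−q+σ²/2)T) / (σ√T) = (ln(40.69/41.76) + (0.067−0.0363+0.3715²/2)·1.1733) / 0.402405 = (-0.025957 + 0.116985) / 0.402405 = 0.226211
d₂ = d₁ − σ√T = 0.226211 − 0.402405 = -0.176194
e^{−rT} = 0.924399
e^{−qT} = 0.958303
N(−d₁) = 0.410518,  N(−d₂) = 0.569929
V = K·e^{−rT}·N(−d₂) − S·e^{−qT}·N(−d₁) = 22.000924 − 16.007498 = 5.993426 (matching the quote); vega is positive throughout, so no other σ reproduces this price

sigma = 0.3715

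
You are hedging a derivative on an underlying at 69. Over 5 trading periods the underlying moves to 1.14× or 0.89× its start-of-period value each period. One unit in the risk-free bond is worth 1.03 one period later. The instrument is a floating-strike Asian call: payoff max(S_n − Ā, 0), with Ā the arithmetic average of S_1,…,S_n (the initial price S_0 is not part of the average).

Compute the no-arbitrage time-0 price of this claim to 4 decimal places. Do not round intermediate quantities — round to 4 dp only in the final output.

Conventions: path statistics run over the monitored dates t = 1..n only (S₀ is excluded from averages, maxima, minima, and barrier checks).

No-arbitrage gives p* = (R−d)/(u−d) = 0.5600: enumerate every path, weight its payoff by its p*-probability, and discount by R^5.
Enumerate all 2^5 = 32 price paths (U = up ×1.14, D = down ×0.89); each path with k up-moves has probability p*^k·(1−p*)^(5−k).
DDDDD: Ā=49.3060, payoff=0.0000, prob=0.016492
UDDDD: Ā=63.1560, payoff=0.0000, prob=0.020989
DUDDD: Ā=59.7060, payoff=0.0000, prob=0.020989
UUDDD: Ā=76.4773, payoff=0.0000, prob=0.026714
DDUDD: Ā=56.6355, payoff=0.0000, prob=0.020989
UDUDD: Ā=72.5443, payoff=0.0000, prob=0.026714
DUUDD: Ā=69.0943, payoff=0.0000, prob=0.026714
UUUDD: Ā=88.5028, payoff=0.0000, prob=0.033999
DDDUD: Ā=53.9027, payoff=0.0000, prob=0.020989
UDDUD: Ā=69.0440, payoff=0.0000, prob=0.026714
DUDUD: Ā=65.5940, payoff=0.0000, prob=0.026714
UUDUD: Ā=84.0192, payoff=0.0000, prob=0.033999
DDUUD: Ā=62.5235, payoff=0.6928, prob=0.026714
UDUUD: Ā=80.0862, payoff=0.8874, prob=0.033999
DUUUD: Ā=76.6362, payoff=4.3374, prob=0.033999
UUUUD: Ā=98.1632, payoff=5.5558, prob=0.043272
DDDDU: Ā=51.4706, payoff=0.0000, prob=0.020989
UDDDU: Ā=65.9286, payoff=0.0000, prob=0.026714
DUDDU: Ā=62.4786, payoff=0.7376, prob=0.026714
UUDDU: Ā=80.0288, payoff=0.9448, prob=0.033999
DDUDU: Ā=59.4081, payoff=3.8081, prob=0.026714
UDUDU: Ā=76.0958, payoff=4.8778, prob=0.033999
DUUDU: Ā=72.6458, payoff=8.3278, prob=0.033999
UUUDU: Ā=93.0519, payoff=10.6671, prob=0.043272
DDDUU: Ā=56.6754, payoff=6.5409, prob=0.026714
UDDUU: Ā=72.5954, payoff=8.3782, prob=0.033999
DUDUU: Ā=69.1454, payoff=11.8282, prob=0.033999
UUDUU: Ā=88.5683, payoff=15.1507, prob=0.043272
DDUUU: Ā=66.0749, payoff=14.8987, prob=0.033999
UDUUU: Ā=84.6353, payoff=19.0837, prob=0.043272
DUUUU: Ā=81.1853, payoff=22.5337, prob=0.043272
UUUUU: Ā=103.9902, payoff=28.8634, prob=0.055073
Price = Σ prob·payoff / R^5 = 6.915029 / 1.159274 = 5.9650

price = 5.9650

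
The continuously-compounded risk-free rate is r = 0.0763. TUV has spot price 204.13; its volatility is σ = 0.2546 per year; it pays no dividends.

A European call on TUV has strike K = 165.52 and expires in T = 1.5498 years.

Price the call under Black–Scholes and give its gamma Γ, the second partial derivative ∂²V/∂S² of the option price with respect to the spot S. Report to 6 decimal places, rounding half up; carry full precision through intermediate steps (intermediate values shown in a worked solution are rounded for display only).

price = 61.317293
Γ = 0.003026

σ√T = 0.2546·√1.5498 = 0.316954
d₁ = (ln(S/K) + (r+σ²/2)T) / (σ√T) = (ln(204.13/165.52) + (0.0763+0.2546²/2)·1.5498) / 0.316954 = (0.209665 + 0.168480) / 0.316954 = 1.193059
d₂ = d₁ − σ√T = 1.193059 − 0.316954 = 0.876105
e^{−rT} = 0.888474
N(d₁) = 0.883577,  N(d₂) = 0.809513
Call price V = S·N(d₁) − K·e^{−rT}·N(d₂) = 180.364527 − 119.047234 = 61.317293
φ(d₁) = (1/√(2π))·e^{−d₁²/2} = 0.195806
Γ = φ(d₁) / (S·σ·√T) = 0.003026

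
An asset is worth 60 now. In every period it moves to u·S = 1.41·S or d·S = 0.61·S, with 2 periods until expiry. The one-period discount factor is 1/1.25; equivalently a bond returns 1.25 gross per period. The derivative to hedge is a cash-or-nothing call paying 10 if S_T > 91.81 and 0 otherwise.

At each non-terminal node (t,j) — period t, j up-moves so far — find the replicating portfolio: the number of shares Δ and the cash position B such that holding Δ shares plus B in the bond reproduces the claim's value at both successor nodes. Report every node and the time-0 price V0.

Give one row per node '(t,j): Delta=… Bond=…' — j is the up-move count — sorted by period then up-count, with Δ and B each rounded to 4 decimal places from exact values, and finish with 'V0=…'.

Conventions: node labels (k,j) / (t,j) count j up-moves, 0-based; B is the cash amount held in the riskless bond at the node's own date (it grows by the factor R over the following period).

(0,0): Delta=0.1333 Bond=-3.9040
(1,0): Delta=0.0000 Bond=0.0000
(1,1): Delta=0.1478 Bond=-6.1000
V0=4.0960

No-arbitrage ⇒ martingale measure with p* = (R−d)/(u−d) = 0.8000.
Expiry values: V(2,0)=0.0000, V(2,1)=0.0000, V(2,2)=10.0000
Node (1,0) S=36.6000: V=(p*·0.0000+(1−p*)·0.0000)/1.25=0.0000; Δ=(0.0000−0.0000)/(51.6060−22.3260)=0.0000; B=V−Δ·S=0.0000
Node (1,1) S=84.6000: V=(p*·10.0000+(1−p*)·0.0000)/1.25=6.4000; Δ=(10.0000−0.0000)/(119.2860−51.6060)=0.1478; B=V−Δ·S=-6.1000
Node (0,0) S=60.0000: V=(p*·6.4000+(1−p*)·0.0000)/1.25=4.0960; Δ=(6.4000−0.0000)/(84.6000−36.6000)=0.1333; B=V−Δ·S=-3.9040
As a check, the time-0 holding Δ(0,0)·S0 + B(0,0) comes to 4.0960 — exactly V0.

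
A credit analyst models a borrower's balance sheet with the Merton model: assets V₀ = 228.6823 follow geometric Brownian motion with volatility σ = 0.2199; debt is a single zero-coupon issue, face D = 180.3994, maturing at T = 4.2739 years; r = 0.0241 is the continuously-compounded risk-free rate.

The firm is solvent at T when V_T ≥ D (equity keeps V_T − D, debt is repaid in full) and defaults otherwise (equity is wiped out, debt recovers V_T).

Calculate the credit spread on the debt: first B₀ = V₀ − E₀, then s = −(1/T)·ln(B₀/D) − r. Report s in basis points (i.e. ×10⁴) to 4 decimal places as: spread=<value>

spread=169.4237

Equity is a call on the firm's assets struck at D = 180.3994:
d₁ = [ln(V₀/D) + (r + σ²/2)T] / (σ√T)
   = [ln(228.6823/180.3994) + (0.0241 + 0.5·0.2199²)·4.2739] / (0.2199·√4.2739)
   = [0.237160 + 0.206335] / 0.454608 = 0.975556
d₂ = d₁ − σ√T = 0.975556 − 0.454608 = 0.520947
N(d₁) = 0.835358,  N(d₂) = 0.698798,  e^(−rT) = 0.902126
E₀ = V₀·N(d₁) − D·e^(−rT)·N(d₂)
   = 228.6823·0.835358 − 180.3994·0.902126·0.698798 = 77.306980
B₀ = V₀ − E₀ = 228.6823 − 77.306980 = 151.375320
spread = −(1/T)·ln(B₀/D) − r = −(1/4.2739)·ln(151.375320/180.3994) − 0.0241 = 0.01694237
in basis points: 0.01694237 × 10⁴ = 169.4237 bp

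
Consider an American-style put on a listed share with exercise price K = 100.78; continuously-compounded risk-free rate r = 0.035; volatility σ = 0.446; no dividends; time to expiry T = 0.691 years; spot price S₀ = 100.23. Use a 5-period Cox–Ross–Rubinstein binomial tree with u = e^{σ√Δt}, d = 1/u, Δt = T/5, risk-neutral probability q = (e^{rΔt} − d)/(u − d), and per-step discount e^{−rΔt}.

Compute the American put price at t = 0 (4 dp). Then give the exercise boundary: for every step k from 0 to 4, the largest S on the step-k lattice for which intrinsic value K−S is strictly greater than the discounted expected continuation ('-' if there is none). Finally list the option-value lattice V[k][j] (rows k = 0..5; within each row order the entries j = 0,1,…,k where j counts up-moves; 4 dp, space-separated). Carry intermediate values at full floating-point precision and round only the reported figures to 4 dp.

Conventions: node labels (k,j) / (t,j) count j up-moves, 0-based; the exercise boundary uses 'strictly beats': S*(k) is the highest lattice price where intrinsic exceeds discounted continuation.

params: Δt=0.13820 u=1.18034 d=0.84721 q=0.47320 e^(-rΔt)=0.99517
t_5 payoffs: 57.0314 39.8295 15.8637 0.0000 0.0000 0.0000
t_4: node(4,0) S=51.6382 payoff=49.1418 vs cont=48.6555 → 49.1418 [stop]  node(4,1) S=71.9423 payoff=28.8377 vs cont=28.3514 → 28.8377 [stop]  node(4,2) S=100.2300 payoff=0.5500 vs cont=8.3167 → 8.3167 [wait]  node(4,3) S=139.6404 payoff=0.0000 vs cont=0.0000 → 0.0000 [wait]  node(4,4) S=194.5471 payoff=0.0000 vs cont=0.0000 → 0.0000 [wait]  ⇒ S*(4)=71.9423
t_3: node(3,0) S=60.9505 payoff=39.8295 vs cont=39.3432 → 39.8295 [stop]  node(3,1) S=84.9163 payoff=15.8637 vs cont=19.0349 → 19.0349 [wait]  node(3,2) S=118.3054 payoff=0.0000 vs cont=4.3601 → 4.3601 [wait]  node(3,3) S=164.8231 payoff=0.0000 vs cont=0.0000 → 0.0000 [wait]  ⇒ S*(3)=60.9505
t_2: node(2,0) S=71.9423 payoff=28.8377 vs cont=29.8448 → 29.8448 [wait]  node(2,1) S=100.2300 payoff=0.5500 vs cont=12.0324 → 12.0324 [wait]  node(2,2) S=139.6404 payoff=0.0000 vs cont=2.2858 → 2.2858 [wait]  ⇒ S*(2)=-
t_1: node(1,0) S=84.9163 payoff=15.8637 vs cont=21.3126 → 21.3126 [wait]  node(1,1) S=118.3054 payoff=0.0000 vs cont=7.3845 → 7.3845 [wait]  ⇒ S*(1)=-
t_0: node(0,0) S=100.2300 payoff=0.5500 vs cont=14.6508 → 14.6508 [wait]  ⇒ S*(0)=-

price = 14.6508
boundary = - - - 60.9505 71.9423
tree:
14.6508
21.3126 7.3845
29.8448 12.0324 2.2858
39.8295 19.0349 4.3601 0.0000
49.1418 28.8377 8.3167 0.0000 0.0000
57.0314 39.8295 15.8637 0.0000 0.0000 0.0000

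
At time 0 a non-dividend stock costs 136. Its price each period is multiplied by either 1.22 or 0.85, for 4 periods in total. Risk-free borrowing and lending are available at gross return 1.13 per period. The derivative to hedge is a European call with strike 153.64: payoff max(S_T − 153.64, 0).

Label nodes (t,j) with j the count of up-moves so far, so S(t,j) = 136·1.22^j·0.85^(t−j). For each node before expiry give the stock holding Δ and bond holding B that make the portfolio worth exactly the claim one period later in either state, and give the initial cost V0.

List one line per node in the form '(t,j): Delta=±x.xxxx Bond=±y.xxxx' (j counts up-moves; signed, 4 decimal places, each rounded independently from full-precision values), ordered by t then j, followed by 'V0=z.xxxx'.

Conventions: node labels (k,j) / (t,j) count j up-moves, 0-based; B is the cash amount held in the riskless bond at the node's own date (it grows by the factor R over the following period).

The replicating-portfolio and risk-neutral prices coincide; use p* = (1.13−0.85)/(1.22−0.85) = 0.7568 for the latter.
Terminal payoffs: V(4,0)=0.0000, V(4,1)=0.0000, V(4,2)=0.0000, V(4,3)=56.2720, V(4,4)=147.6455
Node (3,0) S=83.5210: V=(p*·0.0000+(1−p*)·0.0000)/1.13=0.0000; Δ=(0.0000−0.0000)/(101.8956−70.9928)=0.0000; B=V−Δ·S=0.0000
Node (3,1) S=119.8772: V=(p*·0.0000+(1−p*)·0.0000)/1.13=0.0000; Δ=(0.0000−0.0000)/(146.2502−101.8956)=0.0000; B=V−Δ·S=0.0000
Node (3,2) S=172.0590: V=(p*·56.2720+(1−p*)·0.0000)/1.13=37.6852; Δ=(56.2720−0.0000)/(209.9120−146.2502)=0.8839; B=V−Δ·S=-114.4014
Node (3,3) S=246.9553: V=(p*·147.6455+(1−p*)·56.2720)/1.13=110.9907; Δ=(147.6455−56.2720)/(301.2855−209.9120)=1.0000; B=V−Δ·S=-135.9646
Node (2,0) S=98.2600: V=(p*·0.0000+(1−p*)·0.0000)/1.13=0.0000; Δ=(0.0000−0.0000)/(119.8772−83.5210)=0.0000; B=V−Δ·S=0.0000
Node (2,1) S=141.0320: V=(p*·37.6852+(1−p*)·0.0000)/1.13=25.2376; Δ=(37.6852−0.0000)/(172.0590−119.8772)=0.7222; B=V−Δ·S=-76.6142
Node (2,2) S=202.4224: V=(p*·110.9907+(1−p*)·37.6852)/1.13=82.4422; Δ=(110.9907−37.6852)/(246.9553−172.0590)=0.9788; B=V−Δ·S=-115.6810
Node (1,0) S=115.6000: V=(p*·25.2376+(1−p*)·0.0000)/1.13=16.9015; Δ=(25.2376−0.0000)/(141.0320−98.2600)=0.5900; B=V−Δ·S=-51.3082
Node (1,1) S=165.9200: V=(p*·82.4422+(1−p*)·25.2376)/1.13=60.6438; Δ=(82.4422−25.2376)/(202.4224−141.0320)=0.9318; B=V−Δ·S=-93.9630
Node (0,0) S=136.0000: V=(p*·60.6438+(1−p*)·16.9015)/1.13=44.2512; Δ=(60.6438−16.9015)/(165.9200−115.6000)=0.8693; B=V−Δ·S=-73.9713
As a check, the time-0 holding Δ(0,0)·S0 + B(0,0) comes to 44.2512 — exactly V0.

(0,0): Delta=0.8693 Bond=-73.9713
(1,0): Delta=0.5900 Bond=-51.3082
(1,1): Delta=0.9318 Bond=-93.9630
(2,0): Delta=0.0000 Bond=0.0000
(2,1): Delta=0.7222 Bond=-76.6142
(2,2): Delta=0.9788 Bond=-115.6810
(3,0): Delta=0.0000 Bond=0.0000
(3,1): Delta=0.0000 Bond=0.0000
(3,2): Delta=0.8839 Bond=-114.4014
(3,3): Delta=1.0000 Bond=-135.9646
V0=44.2512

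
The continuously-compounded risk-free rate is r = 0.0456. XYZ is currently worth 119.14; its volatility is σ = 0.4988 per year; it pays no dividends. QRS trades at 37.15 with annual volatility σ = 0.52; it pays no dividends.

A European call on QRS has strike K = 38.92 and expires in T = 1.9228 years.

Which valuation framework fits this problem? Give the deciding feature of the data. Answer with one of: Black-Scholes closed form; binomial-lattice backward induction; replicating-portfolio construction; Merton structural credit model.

Key observation: with QRS following a GBM at constant σ and r, the European call struck at 38.92 prices in closed form — nothing here needs a stepwise model or a balance sheet.

framework: Black-Scholes closed form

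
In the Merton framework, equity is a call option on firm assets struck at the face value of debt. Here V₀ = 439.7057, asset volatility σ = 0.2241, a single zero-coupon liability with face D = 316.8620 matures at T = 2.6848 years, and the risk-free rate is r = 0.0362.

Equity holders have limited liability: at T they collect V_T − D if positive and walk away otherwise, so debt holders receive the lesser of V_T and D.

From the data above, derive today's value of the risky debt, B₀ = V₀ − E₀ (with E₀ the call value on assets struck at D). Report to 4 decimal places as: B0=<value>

Work the structural quantities from V₀ = 439.7057 against face 316.8620:
d₁ = [ln(V₀/D) + (r + σ²/2)T] / (σ√T)
   = [ln(439.7057/316.8620) + (0.0362 + 0.5·0.2241²)·2.6848] / (0.2241·√2.6848)
   = [0.327639 + 0.164606] / 0.367196 = 1.340553
d₂ = d₁ − σ√T = 1.340553 − 0.367196 = 0.973357
N(d₁) = 0.909967,  N(d₂) = 0.834812,  e^(−rT) = 0.907384
E₀ = V₀·N(d₁) − D·e^(−rT)·N(d₂)
   = 439.7057·0.909967 − 316.8620·0.907384·0.834812 = 160.096393
B₀ = V₀ − E₀ = 439.7057 − 160.096393 = 279.609307

B0=279.6093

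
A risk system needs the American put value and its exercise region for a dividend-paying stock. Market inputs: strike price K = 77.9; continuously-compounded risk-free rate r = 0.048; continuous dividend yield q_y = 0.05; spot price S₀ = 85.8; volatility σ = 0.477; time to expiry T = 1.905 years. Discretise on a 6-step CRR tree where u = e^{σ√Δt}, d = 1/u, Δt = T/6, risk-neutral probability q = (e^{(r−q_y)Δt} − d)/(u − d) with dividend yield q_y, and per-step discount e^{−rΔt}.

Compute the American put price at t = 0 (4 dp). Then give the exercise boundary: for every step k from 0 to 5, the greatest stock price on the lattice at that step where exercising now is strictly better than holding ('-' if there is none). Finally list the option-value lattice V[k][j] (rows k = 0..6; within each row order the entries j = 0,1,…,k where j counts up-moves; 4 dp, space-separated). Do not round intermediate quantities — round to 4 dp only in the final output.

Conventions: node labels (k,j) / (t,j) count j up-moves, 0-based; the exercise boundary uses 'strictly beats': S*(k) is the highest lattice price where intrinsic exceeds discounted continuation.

params: Δt=0.31750 u=1.30836 d=0.76431 q=0.43204 e^(-rΔt)=0.98488
t_6 payoffs: 60.7951 48.6197 27.7776 0.0000 0.0000 0.0000 0.0000
t_5: node(5,0) S=22.3794 payoff=55.5206 vs cont=54.6949 → 55.5206 [stop]  node(5,1) S=38.3093 payoff=39.5907 vs cont=39.0159 → 39.5907 [stop]  node(5,2) S=65.5782 payoff=12.3218 vs cont=15.5380 → 15.5380 [wait]  node(5,3) S=112.2574 payoff=0.0000 vs cont=0.0000 → 0.0000 [wait]  node(5,4) S=192.1635 payoff=0.0000 vs cont=0.0000 → 0.0000 [wait]  node(5,5) S=328.9475 payoff=0.0000 vs cont=0.0000 → 0.0000 [wait]  ⇒ S*(5)=38.3093
t_4: node(4,0) S=29.2803 payoff=48.6197 vs cont=47.9026 → 48.6197 [stop]  node(4,1) S=50.1224 payoff=27.7776 vs cont=28.7573 → 28.7573 [wait]  node(4,2) S=85.8000 payoff=0.0000 vs cont=8.6914 → 8.6914 [wait]  node(4,3) S=146.8734 payoff=0.0000 vs cont=0.0000 → 0.0000 [wait]  node(4,4) S=251.4194 payoff=0.0000 vs cont=0.0000 → 0.0000 [wait]  ⇒ S*(4)=29.2803
t_3: node(3,0) S=38.3093 payoff=39.5907 vs cont=39.4328 → 39.5907 [stop]  node(3,1) S=65.5782 payoff=12.3218 vs cont=19.7842 → 19.7842 [wait]  node(3,2) S=112.2574 payoff=0.0000 vs cont=4.8617 → 4.8617 [wait]  node(3,3) S=192.1635 payoff=0.0000 vs cont=0.0000 → 0.0000 [wait]  ⇒ S*(3)=38.3093
t_2: node(2,0) S=50.1224 payoff=27.7776 vs cont=30.5642 → 30.5642 [wait]  node(2,1) S=85.8000 payoff=0.0000 vs cont=13.1354 → 13.1354 [wait]  node(2,2) S=146.8734 payoff=0.0000 vs cont=2.7195 → 2.7195 [wait]  ⇒ S*(2)=-
t_1: node(1,0) S=65.5782 payoff=12.3218 vs cont=22.6858 → 22.6858 [wait]  node(1,1) S=112.2574 payoff=0.0000 vs cont=8.5047 → 8.5047 [wait]  ⇒ S*(1)=-
t_0: node(0,0) S=85.8000 payoff=0.0000 vs cont=16.3086 → 16.3086 [wait]  ⇒ S*(0)=-

price = 16.3086
boundary = - - - 38.3093 29.2803 38.3093
tree:
16.3086
22.6858 8.5047
30.5642 13.1354 2.7195
39.5907 19.7842 4.8617 0.0000
48.6197 28.7573 8.6914 0.0000 0.0000
55.5206 39.5907 15.5380 0.0000 0.0000 0.0000
60.7951 48.6197 27.7776 0.0000 0.0000 0.0000 0.0000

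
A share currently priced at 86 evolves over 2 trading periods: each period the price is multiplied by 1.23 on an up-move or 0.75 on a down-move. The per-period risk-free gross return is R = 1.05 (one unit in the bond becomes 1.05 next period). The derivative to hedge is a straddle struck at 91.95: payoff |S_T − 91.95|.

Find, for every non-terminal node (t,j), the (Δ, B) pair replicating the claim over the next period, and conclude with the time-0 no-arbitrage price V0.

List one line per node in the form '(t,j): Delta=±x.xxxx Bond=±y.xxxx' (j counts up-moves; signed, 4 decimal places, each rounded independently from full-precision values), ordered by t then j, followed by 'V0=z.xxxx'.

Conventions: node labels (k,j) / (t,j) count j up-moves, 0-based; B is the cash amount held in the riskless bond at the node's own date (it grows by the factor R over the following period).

Arbitrage-free pricing uses the up-move probability p* = (R−d)/(u−d) = 0.6250, discounting each step at R = 1.05.
Payoffs at expiry: V(2,0)=43.5750, V(2,1)=12.6150, V(2,2)=38.1594
  t=1,j=0: stock 64.5000 → up 79.3350 (V=12.6150), down 48.3750 (V=43.5750). Price 23.0714; hedge Δ=-1.0000, bond B=87.5714.
  t=1,j=1: stock 105.7800 → up 130.1094 (V=38.1594), down 79.3350 (V=12.6150). Price 27.2193; hedge Δ=0.5031, bond B=-25.9982.
  t=0,j=0: stock 86.0000 → up 105.7800 (V=27.2193), down 64.5000 (V=23.0714). Price 24.4418; hedge Δ=0.1005, bond B=15.8004.
Sanity check at the root: Δ(0,0)·S0 + B(0,0) reproduces V0 = 24.4418.

(0,0): Delta=0.1005 Bond=15.8004
(1,0): Delta=-1.0000 Bond=87.5714
(1,1): Delta=0.5031 Bond=-25.9982
V0=24.4418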